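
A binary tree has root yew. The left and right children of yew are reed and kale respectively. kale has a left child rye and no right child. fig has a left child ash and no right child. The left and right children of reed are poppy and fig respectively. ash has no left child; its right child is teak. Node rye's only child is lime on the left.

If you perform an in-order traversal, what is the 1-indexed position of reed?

In-order visits the left subtree, then the node, then the right subtree.
At yew: go left to reed.
  At reed: go left to poppy.
    poppy is a leaf — visit poppy.
  Visit reed.
  At reed: go right to fig.
    At fig: go left to ash.
      At ash: no left child.
      Visit ash.
      At ash: go right to teak.
        teak is a leaf — visit teak.
    Visit fig.
    At fig: no right child.
Visit yew.
At yew: go right to kale.
  At kale: go left to rye.
    At rye: go left to lime.
      lime is a leaf — visit lime.
    Visit rye.
    At rye: no right child.
  Visit kale.
  At kale: no right child.
Full in-order sequence: poppy, reed, ash, teak, fig, yew, lime, rye, kale.

2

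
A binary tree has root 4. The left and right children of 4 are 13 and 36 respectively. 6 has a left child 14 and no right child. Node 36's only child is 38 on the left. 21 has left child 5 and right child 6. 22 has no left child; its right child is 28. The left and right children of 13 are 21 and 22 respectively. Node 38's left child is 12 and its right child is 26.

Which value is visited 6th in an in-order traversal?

In-order visits the left subtree, then the node, then the right subtree.
At 4: go left to 13.
  At 13: go left to 21.
    At 21: go left to 5.
      5 is a leaf — visit 5.
    Visit 21.
    At 21: go right to 6.
      At 6: go left to 14.
        14 is a leaf — visit 14.
      Visit 6.
      At 6: no right child.
  Visit 13.
  At 13: go right to 22.
    At 22: no left child.
    Visit 22.
    At 22: go right to 28.
      28 is a leaf — visit 28.
Visit 4.
At 4: go right to 36.
  At 36: go left to 38.
    At 38: go left to 12.
      12 is a leaf — visit 12.
    Visit 38.
    At 38: go right to 26.
      26 is a leaf — visit 26.
  Visit 36.
  At 36: no right child.
Full in-order sequence: 5, 21, 14, 6, 13, 22, 28, 4, 12, 38, 26, 36.

22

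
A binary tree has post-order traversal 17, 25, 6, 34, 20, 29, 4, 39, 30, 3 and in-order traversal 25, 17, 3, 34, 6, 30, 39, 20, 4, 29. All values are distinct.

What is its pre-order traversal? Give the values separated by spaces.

The last element of post-order is the root; it splits in-order into left and right subtrees.
Root 3: left subtree has 2 nodes {25, 17}, right has 7 {34, 6, 30, 39, 20, 4, 29}.
  Root 25: left subtree has 0 nodes { }, right has 1 {17}.
  Root 30: left subtree has 2 nodes {34, 6}, right has 4 {39, 20, 4, 29}.
    Root 34: left subtree has 0 nodes { }, right has 1 {6}.
    Root 39: left subtree has 0 nodes { }, right has 3 {20, 4, 29}.
      Root 4: left subtree has 1 node {20}, right has 1 {29}.

3 25 17 30 34 6 39 4 20 29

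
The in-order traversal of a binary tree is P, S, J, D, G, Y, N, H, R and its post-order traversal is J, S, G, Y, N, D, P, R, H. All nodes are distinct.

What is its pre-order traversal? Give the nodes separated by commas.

The last element of post-order is the root; it splits in-order into left and right subtrees.
Root H: left subtree has 7 nodes {P, S, J, D, G, Y, N}, right has 1 {R}.
  Root P: left subtree has 0 nodes { }, right has 6 {S, J, D, G, Y, N}.
    Root D: left subtree has 2 nodes {S, J}, right has 3 {G, Y, N}.
      Root S: left subtree has 0 nodes { }, right has 1 {J}.
      Root N: left subtree has 2 nodes {G, Y}, right has 0 { }.
        Root Y: left subtree has 1 node {G}, right has 0 { }.

H, P, D, S, J, N, Y, G, R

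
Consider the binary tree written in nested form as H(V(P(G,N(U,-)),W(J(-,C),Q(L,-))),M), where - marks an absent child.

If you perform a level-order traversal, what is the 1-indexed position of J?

Level-order visits nodes level by level from the root, left to right within each level.
Level 0: H
Level 1: V, M
Level 2: P, W
Level 3: G, N, J, Q
Level 4: U, C, L
Full level-order sequence: H, V, M, P, W, G, N, J, Q, U, C, L.

8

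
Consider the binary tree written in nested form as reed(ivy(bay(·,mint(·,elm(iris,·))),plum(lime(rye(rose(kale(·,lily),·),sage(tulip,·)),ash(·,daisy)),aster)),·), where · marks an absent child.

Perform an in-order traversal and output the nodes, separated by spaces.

In-order visits the left subtree, then the node, then the right subtree.
At reed: go left to ivy.
  At ivy: go left to bay.
    At bay: no left child.
    Visit bay.
    At bay: go right to mint.
      At mint: no left child.
      Visit mint.
      At mint: go right to elm.
        At elm: go left to iris.
          iris is a leaf — visit iris.
        Visit elm.
        At elm: no right child.
  Visit ivy.
  At ivy: go right to plum.
    At plum: go left to lime.
      At lime: go left to rye.
        At rye: go left to rose.
          At rose: go left to kale.
            At kale: no left child.
            Visit kale.
            At kale: go right to lily.
              lily is a leaf — visit lily.
          Visit rose.
          At rose: no right child.
        Visit rye.
        At rye: go right to sage.
          At sage: go left to tulip.
            tulip is a leaf — visit tulip.
          Visit sage.
          At sage: no right child.
      Visit lime.
      At lime: go right to ash.
        At ash: no left child.
        Visit ash.
        At ash: go right to daisy.
          daisy is a leaf — visit daisy.
    Visit plum.
    At plum: go right to aster.
      aster is a leaf — visit aster.
Visit reed.
At reed: no right child.

bay mint iris elm ivy kale lily rose rye tulip sage lime ash daisy plum aster reed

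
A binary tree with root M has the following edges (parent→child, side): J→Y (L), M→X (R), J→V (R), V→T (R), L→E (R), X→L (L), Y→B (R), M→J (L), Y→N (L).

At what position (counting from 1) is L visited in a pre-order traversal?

Pre-order visits the node, then its left subtree, then its right subtree.
Visit M.
At M: go left to J.
  Visit J.
  At J: go left to Y.
    Visit Y.
    At Y: go left to N.
      N is a leaf — visit N.
    At Y: go right to B.
      B is a leaf — visit B.
  At J: go right to V.
    Visit V.
    At V: no left child.
    At V: go right to T.
      T is a leaf — visit T.
At M: go right to X.
  Visit X.
  At X: go left to L.
    Visit L.
    At L: no left child.
    At L: go right to E.
      E is a leaf — visit E.
  At X: no right child.
Full pre-order sequence: M, J, Y, N, B, V, T, X, L, E.

9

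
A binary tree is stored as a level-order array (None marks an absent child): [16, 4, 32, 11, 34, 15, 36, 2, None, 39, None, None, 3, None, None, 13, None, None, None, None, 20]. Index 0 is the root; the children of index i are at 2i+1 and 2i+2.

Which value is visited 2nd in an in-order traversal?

2

In-order visits the left subtree, then the node, then the right subtree.
At 16: go left to 4.
  At 4: go left to 11.
    At 11: go left to 2.
      At 2: go left to 13.
        13 is a leaf — visit 13.
      Visit 2.
      At 2: no right child.
    Visit 11.
    At 11: no right child.
  Visit 4.
  At 4: go right to 34.
    At 34: go left to 39.
      At 39: no left child.
      Visit 39.
      At 39: go right to 20.
        20 is a leaf — visit 20.
    Visit 34.
    At 34: no right child.
Visit 16.
At 16: go right to 32.
  At 32: go left to 15.
    At 15: no left child.
    Visit 15.
    At 15: go right to 3.
      3 is a leaf — visit 3.
  Visit 32.
  At 32: go right to 36.
    36 is a leaf — visit 36.
Full in-order sequence: 13, 2, 11, 4, 39, 20, 34, 16, 15, 3, 32, 36.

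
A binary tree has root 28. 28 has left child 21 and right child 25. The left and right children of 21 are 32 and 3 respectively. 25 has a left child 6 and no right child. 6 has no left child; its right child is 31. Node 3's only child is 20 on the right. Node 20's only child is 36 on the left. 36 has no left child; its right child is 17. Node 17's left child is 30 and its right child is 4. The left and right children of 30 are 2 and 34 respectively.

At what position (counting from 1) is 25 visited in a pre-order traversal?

12

Pre-order visits the node, then its left subtree, then its right subtree.
Visit 28.
At 28: go left to 21.
  Visit 21.
  At 21: go left to 32.
    32 is a leaf — visit 32.
  At 21: go right to 3.
    Visit 3.
    At 3: no left child.
    At 3: go right to 20.
      Visit 20.
      At 20: go left to 36.
        Visit 36.
        At 36: no left child.
        At 36: go right to 17.
          Visit 17.
          At 17: go left to 30.
            Visit 30.
            At 30: go left to 2.
              2 is a leaf — visit 2.
            At 30: go right to 34.
              34 is a leaf — visit 34.
          At 17: go right to 4.
            4 is a leaf — visit 4.
      At 20: no right child.
At 28: go right to 25.
  Visit 25.
  At 25: go left to 6.
    Visit 6.
    At 6: no left child.
    At 6: go right to 31.
      31 is a leaf — visit 31.
  At 25: no right child.
Full pre-order sequence: 28, 21, 32, 3, 20, 36, 17, 30, 2, 34, 4, 25, 6, 31.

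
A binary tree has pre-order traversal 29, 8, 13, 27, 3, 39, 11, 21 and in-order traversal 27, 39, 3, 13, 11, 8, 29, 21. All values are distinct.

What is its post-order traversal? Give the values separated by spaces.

The first element of pre-order is the root; it splits in-order into left and right subtrees.
Root 29: left subtree has 6 nodes {27, 39, 3, 13, 11, 8}, right has 1 {21}.
  Root 8: left subtree has 5 nodes {27, 39, 3, 13, 11}, right has 0 { }.
    Root 13: left subtree has 3 nodes {27, 39, 3}, right has 1 {11}.
      Root 27: left subtree has 0 nodes { }, right has 2 {39, 3}.
        Root 3: left subtree has 1 node {39}, right has 0 { }.

39 3 27 11 13 8 21 29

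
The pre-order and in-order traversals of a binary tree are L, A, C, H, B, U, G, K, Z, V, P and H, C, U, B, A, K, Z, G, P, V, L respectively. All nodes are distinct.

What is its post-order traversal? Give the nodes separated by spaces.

H U B C Z K P V G A L

The first element of pre-order is the root; it splits in-order into left and right subtrees.
Root L: left subtree has 10 nodes {H, C, U, B, A, K, Z, G, P, V}, right has 0 { }.
  Root A: left subtree has 4 nodes {H, C, U, B}, right has 5 {K, Z, G, P, V}.
    Root C: left subtree has 1 node {H}, right has 2 {U, B}.
      Root B: left subtree has 1 node {U}, right has 0 { }.
    Root G: left subtree has 2 nodes {K, Z}, right has 2 {P, V}.
      Root K: left subtree has 0 nodes { }, right has 1 {Z}.
      Root V: left subtree has 1 node {P}, right has 0 { }.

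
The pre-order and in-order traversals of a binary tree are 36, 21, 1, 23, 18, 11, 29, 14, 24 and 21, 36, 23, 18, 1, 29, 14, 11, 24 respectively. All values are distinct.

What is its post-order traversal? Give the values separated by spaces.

21 18 23 14 29 24 11 1 36

The first element of pre-order is the root; it splits in-order into left and right subtrees.
Root 36: left subtree has 1 node {21}, right has 7 {23, 18, 1, 29, 14, 11, 24}.
  Root 1: left subtree has 2 nodes {23, 18}, right has 4 {29, 14, 11, 24}.
    Root 23: left subtree has 0 nodes { }, right has 1 {18}.
    Root 11: left subtree has 2 nodes {29, 14}, right has 1 {24}.
      Root 29: left subtree has 0 nodes { }, right has 1 {14}.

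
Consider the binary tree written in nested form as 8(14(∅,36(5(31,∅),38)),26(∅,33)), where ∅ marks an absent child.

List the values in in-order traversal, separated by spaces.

14 31 5 36 38 8 26 33

In-order visits the left subtree, then the node, then the right subtree.
At 8: go left to 14.
  At 14: no left child.
  Visit 14.
  At 14: go right to 36.
    At 36: go left to 5.
      At 5: go left to 31.
        31 is a leaf — visit 31.
      Visit 5.
      At 5: no right child.
    Visit 36.
    At 36: go right to 38.
      38 is a leaf — visit 38.
Visit 8.
At 8: go right to 26.
  At 26: no left child.
  Visit 26.
  At 26: go right to 33.
    33 is a leaf — visit 33.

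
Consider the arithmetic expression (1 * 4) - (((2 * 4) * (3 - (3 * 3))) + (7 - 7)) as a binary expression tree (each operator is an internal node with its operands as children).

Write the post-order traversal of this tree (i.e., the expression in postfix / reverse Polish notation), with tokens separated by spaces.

Post-order on an expression tree gives postfix notation: for each operator, emit left operand, right operand, then the operator.

1 4 * 2 4 * 3 3 3 * - * 7 7 - + -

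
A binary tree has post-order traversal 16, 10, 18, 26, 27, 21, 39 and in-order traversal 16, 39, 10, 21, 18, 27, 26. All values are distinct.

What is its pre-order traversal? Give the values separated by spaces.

39 16 21 10 27 18 26

The last element of post-order is the root; it splits in-order into left and right subtrees.
Root 39: left subtree has 1 node {16}, right has 5 {10, 21, 18, 27, 26}.
  Root 21: left subtree has 1 node {10}, right has 3 {18, 27, 26}.
    Root 27: left subtree has 1 node {18}, right has 1 {26}.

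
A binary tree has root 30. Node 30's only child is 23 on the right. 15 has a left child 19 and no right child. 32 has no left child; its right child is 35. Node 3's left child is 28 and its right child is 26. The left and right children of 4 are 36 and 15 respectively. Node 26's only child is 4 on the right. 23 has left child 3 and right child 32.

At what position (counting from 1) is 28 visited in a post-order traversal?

1

Post-order visits the left subtree, then the right subtree, then the node.
At 30: no left child.
At 30: go right to 23.
  At 23: go left to 3.
    At 3: go left to 28.
      28 is a leaf — visit 28.
    At 3: go right to 26.
      At 26: no left child.
      At 26: go right to 4.
        At 4: go left to 36.
          36 is a leaf — visit 36.
        At 4: go right to 15.
          At 15: go left to 19.
            19 is a leaf — visit 19.
          At 15: no right child.
          Visit 15.
        Visit 4.
      Visit 26.
    Visit 3.
  At 23: go right to 32.
    At 32: no left child.
    At 32: go right to 35.
      35 is a leaf — visit 35.
    Visit 32.
  Visit 23.
Visit 30.
Full post-order sequence: 28, 36, 19, 15, 4, 26, 3, 35, 32, 23, 30.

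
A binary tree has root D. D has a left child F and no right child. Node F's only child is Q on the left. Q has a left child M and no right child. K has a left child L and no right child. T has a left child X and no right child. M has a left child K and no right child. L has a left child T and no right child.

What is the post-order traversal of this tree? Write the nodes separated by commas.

X, T, L, K, M, Q, F, D

Post-order visits the left subtree, then the right subtree, then the node.
At D: go left to F.
  At F: go left to Q.
    At Q: go left to M.
      At M: go left to K.
        At K: go left to L.
          At L: go left to T.
            At T: go left to X.
              X is a leaf — visit X.
            At T: no right child.
            Visit T.
          At L: no right child.
          Visit L.
        At K: no right child.
        Visit K.
      At M: no right child.
      Visit M.
    At Q: no right child.
    Visit Q.
  At F: no right child.
  Visit F.
At D: no right child.
Visit D.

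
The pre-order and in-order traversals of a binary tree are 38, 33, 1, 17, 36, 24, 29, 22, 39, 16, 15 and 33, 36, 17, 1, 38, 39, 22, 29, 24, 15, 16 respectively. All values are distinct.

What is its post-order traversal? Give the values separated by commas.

The first element of pre-order is the root; it splits in-order into left and right subtrees.
Root 38: left subtree has 4 nodes {33, 36, 17, 1}, right has 6 {39, 22, 29, 24, 15, 16}.
  Root 33: left subtree has 0 nodes { }, right has 3 {36, 17, 1}.
    Root 1: left subtree has 2 nodes {36, 17}, right has 0 { }.
      Root 17: left subtree has 1 node {36}, right has 0 { }.
  Root 24: left subtree has 3 nodes {39, 22, 29}, right has 2 {15, 16}.
    Root 29: left subtree has 2 nodes {39, 22}, right has 0 { }.
      Root 22: left subtree has 1 node {39}, right has 0 { }.
    Root 16: left subtree has 1 node {15}, right has 0 { }.

36, 17, 1, 33, 39, 22, 29, 15, 16, 24, 38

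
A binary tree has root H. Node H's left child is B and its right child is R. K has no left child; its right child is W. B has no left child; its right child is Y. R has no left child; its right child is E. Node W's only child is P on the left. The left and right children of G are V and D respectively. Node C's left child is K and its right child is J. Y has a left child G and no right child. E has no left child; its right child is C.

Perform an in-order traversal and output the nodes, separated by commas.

In-order visits the left subtree, then the node, then the right subtree.
At H: go left to B.
  At B: no left child.
  Visit B.
  At B: go right to Y.
    At Y: go left to G.
      At G: go left to V.
        V is a leaf — visit V.
      Visit G.
      At G: go right to D.
        D is a leaf — visit D.
    Visit Y.
    At Y: no right child.
Visit H.
At H: go right to R.
  At R: no left child.
  Visit R.
  At R: go right to E.
    At E: no left child.
    Visit E.
    At E: go right to C.
      At C: go left to K.
        At K: no left child.
        Visit K.
        At K: go right to W.
          At W: go left to P.
            P is a leaf — visit P.
          Visit W.
          At W: no right child.
      Visit C.
      At C: go right to J.
        J is a leaf — visit J.

B, V, G, D, Y, H, R, E, K, P, W, C, J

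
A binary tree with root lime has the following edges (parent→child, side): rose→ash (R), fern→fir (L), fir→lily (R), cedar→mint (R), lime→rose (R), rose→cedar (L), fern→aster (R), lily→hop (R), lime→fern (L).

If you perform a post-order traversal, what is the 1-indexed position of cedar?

Post-order visits the left subtree, then the right subtree, then the node.
At lime: go left to fern.
  At fern: go left to fir.
    At fir: no left child.
    At fir: go right to lily.
      At lily: no left child.
      At lily: go right to hop.
        hop is a leaf — visit hop.
      Visit lily.
    Visit fir.
  At fern: go right to aster.
    aster is a leaf — visit aster.
  Visit fern.
At lime: go right to rose.
  At rose: go left to cedar.
    At cedar: no left child.
    At cedar: go right to mint.
      mint is a leaf — visit mint.
    Visit cedar.
  At rose: go right to ash.
    ash is a leaf — visit ash.
  Visit rose.
Visit lime.
Full post-order sequence: hop, lily, fir, aster, fern, mint, cedar, ash, rose, lime.

7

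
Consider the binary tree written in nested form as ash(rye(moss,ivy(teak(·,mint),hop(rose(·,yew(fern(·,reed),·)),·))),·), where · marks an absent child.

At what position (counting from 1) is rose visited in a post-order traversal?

Post-order visits the left subtree, then the right subtree, then the node.
At ash: go left to rye.
  At rye: go left to moss.
    moss is a leaf — visit moss.
  At rye: go right to ivy.
    At ivy: go left to teak.
      At teak: no left child.
      At teak: go right to mint.
        mint is a leaf — visit mint.
      Visit teak.
    At ivy: go right to hop.
      At hop: go left to rose.
        At rose: no left child.
        At rose: go right to yew.
          At yew: go left to fern.
            At fern: no left child.
            At fern: go right to reed.
              reed is a leaf — visit reed.
            Visit fern.
          At yew: no right child.
          Visit yew.
        Visit rose.
      At hop: no right child.
      Visit hop.
    Visit ivy.
  Visit rye.
At ash: no right child.
Visit ash.
Full post-order sequence: moss, mint, teak, reed, fern, yew, rose, hop, ivy, rye, ash.

7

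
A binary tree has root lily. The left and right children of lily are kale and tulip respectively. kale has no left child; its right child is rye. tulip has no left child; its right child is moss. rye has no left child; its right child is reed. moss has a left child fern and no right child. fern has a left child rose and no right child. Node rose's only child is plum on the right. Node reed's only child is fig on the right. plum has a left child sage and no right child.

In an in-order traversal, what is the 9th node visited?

In-order visits the left subtree, then the node, then the right subtree.
At lily: go left to kale.
  At kale: no left child.
  Visit kale.
  At kale: go right to rye.
    At rye: no left child.
    Visit rye.
    At rye: go right to reed.
      At reed: no left child.
      Visit reed.
      At reed: go right to fig.
        fig is a leaf — visit fig.
Visit lily.
At lily: go right to tulip.
  At tulip: no left child.
  Visit tulip.
  At tulip: go right to moss.
    At moss: go left to fern.
      At fern: go left to rose.
        At rose: no left child.
        Visit rose.
        At rose: go right to plum.
          At plum: go left to sage.
            sage is a leaf — visit sage.
          Visit plum.
          At plum: no right child.
      Visit fern.
      At fern: no right child.
    Visit moss.
    At moss: no right child.
Full in-order sequence: kale, rye, reed, fig, lily, tulip, rose, sage, plum, fern, moss.

plum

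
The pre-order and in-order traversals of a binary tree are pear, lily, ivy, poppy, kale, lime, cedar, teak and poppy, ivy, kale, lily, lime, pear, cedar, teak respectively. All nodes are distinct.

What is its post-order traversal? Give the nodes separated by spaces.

poppy kale ivy lime lily teak cedar pear

The first element of pre-order is the root; it splits in-order into left and right subtrees.
Root pear: left subtree has 5 nodes {poppy, ivy, kale, lily, lime}, right has 2 {cedar, teak}.
  Root lily: left subtree has 3 nodes {poppy, ivy, kale}, right has 1 {lime}.
    Root ivy: left subtree has 1 node {poppy}, right has 1 {kale}.
  Root cedar: left subtree has 0 nodes { }, right has 1 {teak}.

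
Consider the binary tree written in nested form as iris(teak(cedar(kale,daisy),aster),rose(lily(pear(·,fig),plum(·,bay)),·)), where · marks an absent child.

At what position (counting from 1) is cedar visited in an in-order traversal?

2

In-order visits the left subtree, then the node, then the right subtree.
At iris: go left to teak.
  At teak: go left to cedar.
    At cedar: go left to kale.
      kale is a leaf — visit kale.
    Visit cedar.
    At cedar: go right to daisy.
      daisy is a leaf — visit daisy.
  Visit teak.
  At teak: go right to aster.
    aster is a leaf — visit aster.
Visit iris.
At iris: go right to rose.
  At rose: go left to lily.
    At lily: go left to pear.
      At pear: no left child.
      Visit pear.
      At pear: go right to fig.
        fig is a leaf — visit fig.
    Visit lily.
    At lily: go right to plum.
      At plum: no left child.
      Visit plum.
      At plum: go right to bay.
        bay is a leaf — visit bay.
  Visit rose.
  At rose: no right child.
Full in-order sequence: kale, cedar, daisy, teak, aster, iris, pear, fig, lily, plum, bay, rose.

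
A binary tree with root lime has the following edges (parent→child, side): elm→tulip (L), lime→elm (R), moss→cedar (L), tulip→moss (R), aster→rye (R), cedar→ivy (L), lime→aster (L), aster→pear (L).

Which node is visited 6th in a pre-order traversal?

Pre-order visits the node, then its left subtree, then its right subtree.
Visit lime.
At lime: go left to aster.
  Visit aster.
  At aster: go left to pear.
    pear is a leaf — visit pear.
  At aster: go right to rye.
    rye is a leaf — visit rye.
At lime: go right to elm.
  Visit elm.
  At elm: go left to tulip.
    Visit tulip.
    At tulip: no left child.
    At tulip: go right to moss.
      Visit moss.
      At moss: go left to cedar.
        Visit cedar.
        At cedar: go left to ivy.
          ivy is a leaf — visit ivy.
        At cedar: no right child.
      At moss: no right child.
  At elm: no right child.
Full pre-order sequence: lime, aster, pear, rye, elm, tulip, moss, cedar, ivy.

tulip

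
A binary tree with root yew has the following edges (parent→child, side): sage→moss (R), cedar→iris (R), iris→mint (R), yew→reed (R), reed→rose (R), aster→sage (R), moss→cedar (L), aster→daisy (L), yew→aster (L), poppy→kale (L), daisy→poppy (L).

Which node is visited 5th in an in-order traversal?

In-order visits the left subtree, then the node, then the right subtree.
At yew: go left to aster.
  At aster: go left to daisy.
    At daisy: go left to poppy.
      At poppy: go left to kale.
        kale is a leaf — visit kale.
      Visit poppy.
      At poppy: no right child.
    Visit daisy.
    At daisy: no right child.
  Visit aster.
  At aster: go right to sage.
    At sage: no left child.
    Visit sage.
    At sage: go right to moss.
      At moss: go left to cedar.
        At cedar: no left child.
        Visit cedar.
        At cedar: go right to iris.
          At iris: no left child.
          Visit iris.
          At iris: go right to mint.
            mint is a leaf — visit mint.
      Visit moss.
      At moss: no right child.
Visit yew.
At yew: go right to reed.
  At reed: no left child.
  Visit reed.
  At reed: go right to rose.
    rose is a leaf — visit rose.
Full in-order sequence: kale, poppy, daisy, aster, sage, cedar, iris, mint, moss, yew, reed, rose.

sage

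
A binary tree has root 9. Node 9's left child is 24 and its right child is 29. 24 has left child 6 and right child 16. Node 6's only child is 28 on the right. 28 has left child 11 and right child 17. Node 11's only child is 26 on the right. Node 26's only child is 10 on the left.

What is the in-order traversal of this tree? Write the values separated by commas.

In-order visits the left subtree, then the node, then the right subtree.
At 9: go left to 24.
  At 24: go left to 6.
    At 6: no left child.
    Visit 6.
    At 6: go right to 28.
      At 28: go left to 11.
        At 11: no left child.
        Visit 11.
        At 11: go right to 26.
          At 26: go left to 10.
            10 is a leaf — visit 10.
          Visit 26.
          At 26: no right child.
      Visit 28.
      At 28: go right to 17.
        17 is a leaf — visit 17.
  Visit 24.
  At 24: go right to 16.
    16 is a leaf — visit 16.
Visit 9.
At 9: go right to 29.
  29 is a leaf — visit 29.

6, 11, 10, 26, 28, 17, 24, 16, 9, 29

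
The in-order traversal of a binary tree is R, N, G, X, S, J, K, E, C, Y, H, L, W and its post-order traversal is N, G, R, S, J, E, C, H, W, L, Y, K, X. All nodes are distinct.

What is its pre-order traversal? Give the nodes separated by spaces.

The last element of post-order is the root; it splits in-order into left and right subtrees.
Root X: left subtree has 3 nodes {R, N, G}, right has 9 {S, J, K, E, C, Y, H, L, W}.
  Root R: left subtree has 0 nodes { }, right has 2 {N, G}.
    Root G: left subtree has 1 node {N}, right has 0 { }.
  Root K: left subtree has 2 nodes {S, J}, right has 6 {E, C, Y, H, L, W}.
    Root J: left subtree has 1 node {S}, right has 0 { }.
    Root Y: left subtree has 2 nodes {E, C}, right has 3 {H, L, W}.
      Root C: left subtree has 1 node {E}, right has 0 { }.
      Root L: left subtree has 1 node {H}, right has 1 {W}.

X R G N K J S Y C E L H W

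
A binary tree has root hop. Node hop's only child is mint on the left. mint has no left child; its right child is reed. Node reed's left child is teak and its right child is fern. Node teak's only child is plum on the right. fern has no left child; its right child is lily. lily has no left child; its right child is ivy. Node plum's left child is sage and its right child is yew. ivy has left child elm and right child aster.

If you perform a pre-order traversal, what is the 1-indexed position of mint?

Pre-order visits the node, then its left subtree, then its right subtree.
Visit hop.
At hop: go left to mint.
  Visit mint.
  At mint: no left child.
  At mint: go right to reed.
    Visit reed.
    At reed: go left to teak.
      Visit teak.
      At teak: no left child.
      At teak: go right to plum.
        Visit plum.
        At plum: go left to sage.
          sage is a leaf — visit sage.
        At plum: go right to yew.
          yew is a leaf — visit yew.
    At reed: go right to fern.
      Visit fern.
      At fern: no left child.
      At fern: go right to lily.
        Visit lily.
        At lily: no left child.
        At lily: go right to ivy.
          Visit ivy.
          At ivy: go left to elm.
            elm is a leaf — visit elm.
          At ivy: go right to aster.
            aster is a leaf — visit aster.
At hop: no right child.
Full pre-order sequence: hop, mint, reed, teak, plum, sage, yew, fern, lily, ivy, elm, aster.

2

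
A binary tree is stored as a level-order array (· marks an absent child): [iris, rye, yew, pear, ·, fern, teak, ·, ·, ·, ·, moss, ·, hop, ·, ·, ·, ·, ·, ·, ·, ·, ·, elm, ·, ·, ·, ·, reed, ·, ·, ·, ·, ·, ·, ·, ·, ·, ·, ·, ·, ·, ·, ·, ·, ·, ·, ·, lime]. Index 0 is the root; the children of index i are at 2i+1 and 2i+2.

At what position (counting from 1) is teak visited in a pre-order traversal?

Pre-order visits the node, then its left subtree, then its right subtree.
Visit iris.
At iris: go left to rye.
  Visit rye.
  At rye: go left to pear.
    pear is a leaf — visit pear.
  At rye: no right child.
At iris: go right to yew.
  Visit yew.
  At yew: go left to fern.
    Visit fern.
    At fern: go left to moss.
      Visit moss.
      At moss: go left to elm.
        Visit elm.
        At elm: no left child.
        At elm: go right to lime.
          lime is a leaf — visit lime.
      At moss: no right child.
    At fern: no right child.
  At yew: go right to teak.
    Visit teak.
    At teak: go left to hop.
      Visit hop.
      At hop: no left child.
      At hop: go right to reed.
        reed is a leaf — visit reed.
    At teak: no right child.
Full pre-order sequence: iris, rye, pear, yew, fern, moss, elm, lime, teak, hop, reed.

9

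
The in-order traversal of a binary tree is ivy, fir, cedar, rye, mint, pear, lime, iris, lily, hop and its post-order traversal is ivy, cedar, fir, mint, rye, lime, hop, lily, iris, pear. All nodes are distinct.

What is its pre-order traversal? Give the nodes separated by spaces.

The last element of post-order is the root; it splits in-order into left and right subtrees.
Root pear: left subtree has 5 nodes {ivy, fir, cedar, rye, mint}, right has 4 {lime, iris, lily, hop}.
  Root rye: left subtree has 3 nodes {ivy, fir, cedar}, right has 1 {mint}.
    Root fir: left subtree has 1 node {ivy}, right has 1 {cedar}.
  Root iris: left subtree has 1 node {lime}, right has 2 {lily, hop}.
    Root lily: left subtree has 0 nodes { }, right has 1 {hop}.

pear rye fir ivy cedar mint iris lime lily hop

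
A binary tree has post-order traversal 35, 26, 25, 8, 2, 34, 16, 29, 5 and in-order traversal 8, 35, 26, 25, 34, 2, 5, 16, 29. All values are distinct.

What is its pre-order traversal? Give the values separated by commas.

5, 34, 8, 25, 26, 35, 2, 29, 16

The last element of post-order is the root; it splits in-order into left and right subtrees.
Root 5: left subtree has 6 nodes {8, 35, 26, 25, 34, 2}, right has 2 {16, 29}.
  Root 34: left subtree has 4 nodes {8, 35, 26, 25}, right has 1 {2}.
    Root 8: left subtree has 0 nodes { }, right has 3 {35, 26, 25}.
      Root 25: left subtree has 2 nodes {35, 26}, right has 0 { }.
        Root 26: left subtree has 1 node {35}, right has 0 { }.
  Root 29: left subtree has 1 node {16}, right has 0 { }.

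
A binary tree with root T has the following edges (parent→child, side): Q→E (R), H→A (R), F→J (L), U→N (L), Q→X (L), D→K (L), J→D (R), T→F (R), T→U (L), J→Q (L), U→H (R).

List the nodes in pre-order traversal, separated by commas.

Pre-order visits the node, then its left subtree, then its right subtree.
Visit T.
At T: go left to U.
  Visit U.
  At U: go left to N.
    N is a leaf — visit N.
  At U: go right to H.
    Visit H.
    At H: no left child.
    At H: go right to A.
      A is a leaf — visit A.
At T: go right to F.
  Visit F.
  At F: go left to J.
    Visit J.
    At J: go left to Q.
      Visit Q.
      At Q: go left to X.
        X is a leaf — visit X.
      At Q: go right to E.
        E is a leaf — visit E.
    At J: go right to D.
      Visit D.
      At D: go left to K.
        K is a leaf — visit K.
      At D: no right child.
  At F: no right child.

T, U, N, H, A, F, J, Q, X, E, D, K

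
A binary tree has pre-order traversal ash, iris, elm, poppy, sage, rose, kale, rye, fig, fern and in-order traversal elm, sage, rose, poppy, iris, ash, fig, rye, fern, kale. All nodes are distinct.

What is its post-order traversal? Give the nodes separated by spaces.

rose sage poppy elm iris fig fern rye kale ash

The first element of pre-order is the root; it splits in-order into left and right subtrees.
Root ash: left subtree has 5 nodes {elm, sage, rose, poppy, iris}, right has 4 {fig, rye, fern, kale}.
  Root iris: left subtree has 4 nodes {elm, sage, rose, poppy}, right has 0 { }.
    Root elm: left subtree has 0 nodes { }, right has 3 {sage, rose, poppy}.
      Root poppy: left subtree has 2 nodes {sage, rose}, right has 0 { }.
        Root sage: left subtree has 0 nodes { }, right has 1 {rose}.
  Root kale: left subtree has 3 nodes {fig, rye, fern}, right has 0 { }.
    Root rye: left subtree has 1 node {fig}, right has 1 {fern}.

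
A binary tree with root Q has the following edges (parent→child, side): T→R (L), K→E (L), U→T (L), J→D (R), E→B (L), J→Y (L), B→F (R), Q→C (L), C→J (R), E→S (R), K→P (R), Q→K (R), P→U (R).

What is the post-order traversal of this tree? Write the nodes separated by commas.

Y, D, J, C, F, B, S, E, R, T, U, P, K, Q

Post-order visits the left subtree, then the right subtree, then the node.
At Q: go left to C.
  At C: no left child.
  At C: go right to J.
    At J: go left to Y.
      Y is a leaf — visit Y.
    At J: go right to D.
      D is a leaf — visit D.
    Visit J.
  Visit C.
At Q: go right to K.
  At K: go left to E.
    At E: go left to B.
      At B: no left child.
      At B: go right to F.
        F is a leaf — visit F.
      Visit B.
    At E: go right to S.
      S is a leaf — visit S.
    Visit E.
  At K: go right to P.
    At P: no left child.
    At P: go right to U.
      At U: go left to T.
        At T: go left to R.
          R is a leaf — visit R.
        At T: no right child.
        Visit T.
      At U: no right child.
      Visit U.
    Visit P.
  Visit K.
Visit Q.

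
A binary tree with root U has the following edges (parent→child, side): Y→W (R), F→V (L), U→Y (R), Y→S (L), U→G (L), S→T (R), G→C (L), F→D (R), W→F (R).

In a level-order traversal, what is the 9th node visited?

V

Level-order visits nodes level by level from the root, left to right within each level.
Level 0: U
Level 1: G, Y
Level 2: C, S, W
Level 3: T, F
Level 4: V, D
Full level-order sequence: U, G, Y, C, S, W, T, F, V, D.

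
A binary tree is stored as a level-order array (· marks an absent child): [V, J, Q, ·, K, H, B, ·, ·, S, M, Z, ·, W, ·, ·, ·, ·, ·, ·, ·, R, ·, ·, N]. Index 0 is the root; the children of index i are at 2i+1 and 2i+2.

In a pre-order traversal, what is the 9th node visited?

Pre-order visits the node, then its left subtree, then its right subtree.
Visit V.
At V: go left to J.
  Visit J.
  At J: no left child.
  At J: go right to K.
    Visit K.
    At K: go left to S.
      S is a leaf — visit S.
    At K: go right to M.
      Visit M.
      At M: go left to R.
        R is a leaf — visit R.
      At M: no right child.
At V: go right to Q.
  Visit Q.
  At Q: go left to H.
    Visit H.
    At H: go left to Z.
      Visit Z.
      At Z: no left child.
      At Z: go right to N.
        N is a leaf — visit N.
    At H: no right child.
  At Q: go right to B.
    Visit B.
    At B: go left to W.
      W is a leaf — visit W.
    At B: no right child.
Full pre-order sequence: V, J, K, S, M, R, Q, H, Z, N, B, W.

Z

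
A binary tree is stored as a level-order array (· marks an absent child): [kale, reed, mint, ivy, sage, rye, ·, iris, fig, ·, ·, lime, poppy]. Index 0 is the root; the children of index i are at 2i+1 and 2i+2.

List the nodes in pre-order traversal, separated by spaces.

kale reed ivy iris fig sage mint rye lime poppy

Pre-order visits the node, then its left subtree, then its right subtree.
Visit kale.
At kale: go left to reed.
  Visit reed.
  At reed: go left to ivy.
    Visit ivy.
    At ivy: go left to iris.
      iris is a leaf — visit iris.
    At ivy: go right to fig.
      fig is a leaf — visit fig.
  At reed: go right to sage.
    sage is a leaf — visit sage.
At kale: go right to mint.
  Visit mint.
  At mint: go left to rye.
    Visit rye.
    At rye: go left to lime.
      lime is a leaf — visit lime.
    At rye: go right to poppy.
      poppy is a leaf — visit poppy.
  At mint: no right child.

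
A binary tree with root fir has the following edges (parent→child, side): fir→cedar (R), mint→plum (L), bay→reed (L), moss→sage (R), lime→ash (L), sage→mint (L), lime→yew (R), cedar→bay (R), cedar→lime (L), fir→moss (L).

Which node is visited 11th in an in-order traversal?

In-order visits the left subtree, then the node, then the right subtree.
At fir: go left to moss.
  At moss: no left child.
  Visit moss.
  At moss: go right to sage.
    At sage: go left to mint.
      At mint: go left to plum.
        plum is a leaf — visit plum.
      Visit mint.
      At mint: no right child.
    Visit sage.
    At sage: no right child.
Visit fir.
At fir: go right to cedar.
  At cedar: go left to lime.
    At lime: go left to ash.
      ash is a leaf — visit ash.
    Visit lime.
    At lime: go right to yew.
      yew is a leaf — visit yew.
  Visit cedar.
  At cedar: go right to bay.
    At bay: go left to reed.
      reed is a leaf — visit reed.
    Visit bay.
    At bay: no right child.
Full in-order sequence: moss, plum, mint, sage, fir, ash, lime, yew, cedar, reed, bay.

bay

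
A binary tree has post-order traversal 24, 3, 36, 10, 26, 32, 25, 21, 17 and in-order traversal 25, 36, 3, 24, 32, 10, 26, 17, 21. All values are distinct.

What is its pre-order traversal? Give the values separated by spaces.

17 25 32 36 3 24 26 10 21

The last element of post-order is the root; it splits in-order into left and right subtrees.
Root 17: left subtree has 7 nodes {25, 36, 3, 24, 32, 10, 26}, right has 1 {21}.
  Root 25: left subtree has 0 nodes { }, right has 6 {36, 3, 24, 32, 10, 26}.
    Root 32: left subtree has 3 nodes {36, 3, 24}, right has 2 {10, 26}.
      Root 36: left subtree has 0 nodes { }, right has 2 {3, 24}.
        Root 3: left subtree has 0 nodes { }, right has 1 {24}.
      Root 26: left subtree has 1 node {10}, right has 0 { }.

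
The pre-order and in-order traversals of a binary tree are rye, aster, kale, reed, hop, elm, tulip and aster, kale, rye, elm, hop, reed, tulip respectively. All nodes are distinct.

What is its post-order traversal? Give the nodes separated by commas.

kale, aster, elm, hop, tulip, reed, rye

The first element of pre-order is the root; it splits in-order into left and right subtrees.
Root rye: left subtree has 2 nodes {aster, kale}, right has 4 {elm, hop, reed, tulip}.
  Root aster: left subtree has 0 nodes { }, right has 1 {kale}.
  Root reed: left subtree has 2 nodes {elm, hop}, right has 1 {tulip}.
    Root hop: left subtree has 1 node {elm}, right has 0 { }.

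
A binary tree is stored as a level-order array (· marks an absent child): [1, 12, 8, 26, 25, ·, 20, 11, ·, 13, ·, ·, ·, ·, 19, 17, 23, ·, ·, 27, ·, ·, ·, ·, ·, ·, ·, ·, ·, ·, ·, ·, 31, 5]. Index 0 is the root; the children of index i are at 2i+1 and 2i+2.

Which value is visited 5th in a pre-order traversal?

Pre-order visits the node, then its left subtree, then its right subtree.
Visit 1.
At 1: go left to 12.
  Visit 12.
  At 12: go left to 26.
    Visit 26.
    At 26: go left to 11.
      Visit 11.
      At 11: go left to 17.
        Visit 17.
        At 17: no left child.
        At 17: go right to 31.
          31 is a leaf — visit 31.
      At 11: go right to 23.
        Visit 23.
        At 23: go left to 5.
          5 is a leaf — visit 5.
        At 23: no right child.
    At 26: no right child.
  At 12: go right to 25.
    Visit 25.
    At 25: go left to 13.
      Visit 13.
      At 13: go left to 27.
        27 is a leaf — visit 27.
      At 13: no right child.
    At 25: no right child.
At 1: go right to 8.
  Visit 8.
  At 8: no left child.
  At 8: go right to 20.
    Visit 20.
    At 20: no left child.
    At 20: go right to 19.
      19 is a leaf — visit 19.
Full pre-order sequence: 1, 12, 26, 11, 17, 31, 23, 5, 25, 13, 27, 8, 20, 19.

17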